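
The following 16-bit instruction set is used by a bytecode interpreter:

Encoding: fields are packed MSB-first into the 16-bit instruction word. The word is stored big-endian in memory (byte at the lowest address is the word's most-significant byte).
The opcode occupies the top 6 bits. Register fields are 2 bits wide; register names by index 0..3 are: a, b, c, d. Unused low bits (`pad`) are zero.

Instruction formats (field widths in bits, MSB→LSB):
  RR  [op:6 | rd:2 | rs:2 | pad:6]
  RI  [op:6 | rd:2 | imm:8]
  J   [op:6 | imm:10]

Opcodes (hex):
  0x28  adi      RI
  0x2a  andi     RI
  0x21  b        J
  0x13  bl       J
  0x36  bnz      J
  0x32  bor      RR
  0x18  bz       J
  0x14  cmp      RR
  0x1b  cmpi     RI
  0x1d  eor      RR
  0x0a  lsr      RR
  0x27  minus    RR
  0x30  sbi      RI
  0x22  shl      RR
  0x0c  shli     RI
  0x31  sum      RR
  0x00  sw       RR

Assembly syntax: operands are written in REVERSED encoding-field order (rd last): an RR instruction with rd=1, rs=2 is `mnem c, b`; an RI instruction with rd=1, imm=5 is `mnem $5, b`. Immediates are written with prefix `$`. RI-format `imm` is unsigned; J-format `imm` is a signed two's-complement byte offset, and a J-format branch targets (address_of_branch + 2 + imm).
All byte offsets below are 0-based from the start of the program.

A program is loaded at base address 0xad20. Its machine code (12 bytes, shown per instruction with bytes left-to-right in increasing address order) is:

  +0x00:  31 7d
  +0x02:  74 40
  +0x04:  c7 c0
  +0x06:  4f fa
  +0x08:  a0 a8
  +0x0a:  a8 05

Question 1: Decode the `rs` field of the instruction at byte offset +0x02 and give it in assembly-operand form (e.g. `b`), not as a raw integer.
+0x02: 74 40 ⇒ word 0x7440 (big)
  op=0x7440>>10=0x1d ⇒ eor (RR)
  rd: (w>>8)&0x3=0x0 → a
  rs: (w>>6)&0x3=0x1 → b

b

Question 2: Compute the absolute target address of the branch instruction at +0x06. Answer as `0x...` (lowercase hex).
0xad22

+0x06: 4f fa ⇒ word 0x4ffa (big)
  top 6b → 0x13 → bl [J]
  imm: (w>>0)&0x3ff=0x3fa (s10→-6) → $-6
  target = base 0xad20 + off 0x06 + 2 + imm -6 = 0xad22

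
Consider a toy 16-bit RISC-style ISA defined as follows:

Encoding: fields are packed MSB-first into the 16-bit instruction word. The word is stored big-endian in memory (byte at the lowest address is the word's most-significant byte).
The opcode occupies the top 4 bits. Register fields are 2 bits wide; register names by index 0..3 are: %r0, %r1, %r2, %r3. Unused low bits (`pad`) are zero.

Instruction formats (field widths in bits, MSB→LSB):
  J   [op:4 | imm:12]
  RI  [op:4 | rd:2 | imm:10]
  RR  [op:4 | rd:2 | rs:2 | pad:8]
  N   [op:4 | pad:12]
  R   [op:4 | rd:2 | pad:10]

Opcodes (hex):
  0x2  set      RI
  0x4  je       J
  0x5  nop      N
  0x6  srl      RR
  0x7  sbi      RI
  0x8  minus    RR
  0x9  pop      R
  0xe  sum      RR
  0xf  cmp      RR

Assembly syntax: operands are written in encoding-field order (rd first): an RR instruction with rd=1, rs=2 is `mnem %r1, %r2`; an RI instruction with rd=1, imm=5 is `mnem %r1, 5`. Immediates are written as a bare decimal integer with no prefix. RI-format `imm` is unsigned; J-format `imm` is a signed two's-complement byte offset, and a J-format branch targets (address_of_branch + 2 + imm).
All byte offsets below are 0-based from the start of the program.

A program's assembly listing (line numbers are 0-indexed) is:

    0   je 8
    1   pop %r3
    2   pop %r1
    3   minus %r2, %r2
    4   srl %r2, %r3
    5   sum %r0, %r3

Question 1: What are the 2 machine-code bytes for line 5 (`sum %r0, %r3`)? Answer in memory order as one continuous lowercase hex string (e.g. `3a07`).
e300

5. sum fields op=0xe:4|rd=0:2|rs=3:2|pad=0:8 → word e300h → e3 00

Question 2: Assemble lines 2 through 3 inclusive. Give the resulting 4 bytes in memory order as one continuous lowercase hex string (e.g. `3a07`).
94008a00

L2: pop op=0x9:4|rd=1:2|pad=0:10 ⇒ 0x9400 ⇒ big 94 00
L3: minus op=0x8:4|rd=2:2|rs=2:2|pad=0:8 ⇒ 0x8a00 ⇒ big 8a 00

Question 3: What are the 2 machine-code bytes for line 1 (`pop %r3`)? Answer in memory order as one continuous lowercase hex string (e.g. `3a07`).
L1: pop op=0x9:4|rd=3:2|pad=0:10 ⇒ 0x9c00 ⇒ big 9c 00

9c00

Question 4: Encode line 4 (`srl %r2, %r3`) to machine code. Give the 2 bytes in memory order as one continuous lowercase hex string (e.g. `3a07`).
4. srl fields op=0x6:4|rd=2:2|rs=3:2|pad=0:8 → word 6b00h → 6b 00

6b00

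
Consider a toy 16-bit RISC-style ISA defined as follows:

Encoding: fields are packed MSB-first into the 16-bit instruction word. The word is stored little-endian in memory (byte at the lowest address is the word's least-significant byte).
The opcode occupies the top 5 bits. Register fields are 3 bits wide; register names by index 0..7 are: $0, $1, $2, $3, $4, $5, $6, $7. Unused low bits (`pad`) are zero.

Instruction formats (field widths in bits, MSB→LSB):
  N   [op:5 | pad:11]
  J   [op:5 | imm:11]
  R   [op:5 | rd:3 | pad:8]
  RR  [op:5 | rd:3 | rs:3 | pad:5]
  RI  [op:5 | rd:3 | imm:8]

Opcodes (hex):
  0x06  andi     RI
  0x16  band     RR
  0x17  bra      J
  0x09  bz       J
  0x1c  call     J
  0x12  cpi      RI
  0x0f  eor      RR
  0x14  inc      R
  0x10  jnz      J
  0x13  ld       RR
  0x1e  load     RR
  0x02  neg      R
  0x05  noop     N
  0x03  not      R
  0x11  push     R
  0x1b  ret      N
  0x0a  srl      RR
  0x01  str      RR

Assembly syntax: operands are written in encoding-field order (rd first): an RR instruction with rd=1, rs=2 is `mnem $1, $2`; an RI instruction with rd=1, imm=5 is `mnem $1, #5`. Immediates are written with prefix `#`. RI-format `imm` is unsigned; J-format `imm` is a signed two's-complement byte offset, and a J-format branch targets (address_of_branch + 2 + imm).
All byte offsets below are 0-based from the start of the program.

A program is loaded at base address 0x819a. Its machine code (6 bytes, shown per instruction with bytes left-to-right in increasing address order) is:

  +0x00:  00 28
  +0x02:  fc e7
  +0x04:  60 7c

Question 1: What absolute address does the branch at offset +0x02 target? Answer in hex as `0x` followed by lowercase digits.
0x819a

[02] fc e7 → 0xe7fc
  top 5b → 0x1c → call [J]
  imm: (w>>0)&0x7ff=0x7fc (s11→-4) → #-4
  target = base 0x819a + off 0x02 + 2 + imm -4 = 0x819a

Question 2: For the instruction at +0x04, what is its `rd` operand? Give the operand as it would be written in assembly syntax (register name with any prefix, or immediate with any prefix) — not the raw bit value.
$4

@+04  little-endian(60 7c) = 0x7c60
  top 5b → 0xf → eor [RR]
  rd: (w>>8)&0x7=0x4 → $4
  rs: (w>>5)&0x7=0x3 → $3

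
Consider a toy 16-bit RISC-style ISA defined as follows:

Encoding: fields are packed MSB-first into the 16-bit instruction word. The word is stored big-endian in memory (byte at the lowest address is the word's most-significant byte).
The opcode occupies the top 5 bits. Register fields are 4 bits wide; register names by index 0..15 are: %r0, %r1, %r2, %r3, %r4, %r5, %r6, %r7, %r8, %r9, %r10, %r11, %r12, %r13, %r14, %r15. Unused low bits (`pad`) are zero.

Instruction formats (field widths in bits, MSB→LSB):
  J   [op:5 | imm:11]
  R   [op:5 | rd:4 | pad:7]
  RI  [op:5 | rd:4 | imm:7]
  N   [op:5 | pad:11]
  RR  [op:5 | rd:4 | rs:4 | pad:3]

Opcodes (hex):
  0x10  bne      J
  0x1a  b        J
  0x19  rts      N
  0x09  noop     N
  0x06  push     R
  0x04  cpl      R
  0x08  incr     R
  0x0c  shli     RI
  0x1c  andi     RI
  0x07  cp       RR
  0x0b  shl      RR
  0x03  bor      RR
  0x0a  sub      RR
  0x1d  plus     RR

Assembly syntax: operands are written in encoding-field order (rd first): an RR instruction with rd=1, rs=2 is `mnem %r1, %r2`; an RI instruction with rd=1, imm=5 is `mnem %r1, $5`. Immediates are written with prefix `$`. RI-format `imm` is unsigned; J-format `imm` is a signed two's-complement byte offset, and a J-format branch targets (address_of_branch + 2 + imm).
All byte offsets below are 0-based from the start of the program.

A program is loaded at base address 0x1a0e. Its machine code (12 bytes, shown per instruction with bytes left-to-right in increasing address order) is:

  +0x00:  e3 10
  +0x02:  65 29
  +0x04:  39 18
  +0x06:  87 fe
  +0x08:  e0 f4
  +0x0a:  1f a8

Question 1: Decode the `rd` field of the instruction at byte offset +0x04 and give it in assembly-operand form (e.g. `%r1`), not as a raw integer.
[04] 39 18 → 0x3918
  op=0x3918>>11=0x7 ⇒ cp (RR)
  [10:7] rd=2 = %r2
  [6:3] rs=3 = %r3

%r2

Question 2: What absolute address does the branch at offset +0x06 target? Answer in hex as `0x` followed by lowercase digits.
@+06  big-endian(87 fe) = 0x87fe
  op=0x87fe>>11=0x10 ⇒ bne (J)
  imm: (w>>0)&0x7ff=0x7fe (s11→-2) → $-2
  target = base 0x1a0e + off 0x06 + 2 + imm -2 = 0x1a14

0x1a14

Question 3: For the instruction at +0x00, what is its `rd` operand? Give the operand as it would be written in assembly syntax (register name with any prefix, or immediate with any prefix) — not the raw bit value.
%r6

+0x00: e3 10 ⇒ word 0xe310 (big)
  top 5b → 0x1c → andi [RI]
  rd@[10:7]=0x6 ⇒ %r6
  imm@[6:0]=0x10 ⇒ $16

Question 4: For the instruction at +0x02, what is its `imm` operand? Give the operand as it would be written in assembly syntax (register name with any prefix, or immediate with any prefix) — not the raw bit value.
[02] 65 29 → 0x6529
  opcode bits[15:11]=0xc: shli/RI
  [10:7] rd=10 = %r10
  [6:0] imm=41 = $41

$41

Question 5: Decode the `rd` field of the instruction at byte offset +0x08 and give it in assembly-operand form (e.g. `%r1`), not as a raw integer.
%r1

off 0x08: read e0 f4 as big → 0xe0f4
  top 5b → 0x1c → andi [RI]
  rd: (w>>7)&0xf=0x1 → %r1
  imm: (w>>0)&0x7f=0x74 → $116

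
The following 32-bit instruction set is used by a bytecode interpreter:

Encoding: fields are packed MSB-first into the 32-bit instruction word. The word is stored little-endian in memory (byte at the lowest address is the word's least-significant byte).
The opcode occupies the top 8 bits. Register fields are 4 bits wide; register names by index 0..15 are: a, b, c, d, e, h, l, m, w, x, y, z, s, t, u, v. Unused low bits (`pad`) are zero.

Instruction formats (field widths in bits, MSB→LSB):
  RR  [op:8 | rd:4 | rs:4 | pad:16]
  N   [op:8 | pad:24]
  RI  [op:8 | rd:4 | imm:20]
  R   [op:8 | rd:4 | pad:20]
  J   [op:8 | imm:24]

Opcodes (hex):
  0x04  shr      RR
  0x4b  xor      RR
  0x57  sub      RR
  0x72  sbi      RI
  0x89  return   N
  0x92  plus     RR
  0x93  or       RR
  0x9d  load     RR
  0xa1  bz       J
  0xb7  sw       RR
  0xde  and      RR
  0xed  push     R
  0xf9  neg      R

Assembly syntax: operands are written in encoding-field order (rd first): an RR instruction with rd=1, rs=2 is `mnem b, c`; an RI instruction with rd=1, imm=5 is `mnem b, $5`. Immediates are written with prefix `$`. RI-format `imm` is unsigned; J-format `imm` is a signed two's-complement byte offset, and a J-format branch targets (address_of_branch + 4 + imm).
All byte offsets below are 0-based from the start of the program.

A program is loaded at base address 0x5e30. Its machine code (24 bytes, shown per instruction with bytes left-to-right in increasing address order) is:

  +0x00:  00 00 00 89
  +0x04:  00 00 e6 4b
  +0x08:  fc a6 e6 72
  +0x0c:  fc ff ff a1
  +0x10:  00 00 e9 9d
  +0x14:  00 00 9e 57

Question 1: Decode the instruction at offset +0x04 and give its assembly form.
xor u, l

[04] 00 00 e6 4b → 0x4be60000
  op=0x4be60000>>24=0x4b ⇒ xor (RR)
  [23:20] rd=14 = u
  [19:16] rs=6 = l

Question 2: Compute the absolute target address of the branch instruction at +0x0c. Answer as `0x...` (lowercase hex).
0x5e3c

@+0c  little-endian(fc ff ff a1) = 0xa1fffffc
  op=0xa1fffffc>>24=0xa1 ⇒ bz (J)
  imm@[23:0]=0xfffffc (s24→-4) ⇒ $-4
  target = base 0x5e30 + off 0x0c + 4 + imm -4 = 0x5e3c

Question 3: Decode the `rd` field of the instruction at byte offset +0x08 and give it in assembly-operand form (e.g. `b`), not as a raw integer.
+0x08: fc a6 e6 72 ⇒ word 0x72e6a6fc (little)
  top 8b → 0x72 → sbi [RI]
  rd@[23:20]=0xe ⇒ u
  imm@[19:0]=0x6a6fc ⇒ $435964

u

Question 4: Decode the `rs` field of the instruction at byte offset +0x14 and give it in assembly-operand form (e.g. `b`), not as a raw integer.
[14] 00 00 9e 57 → 0x579e0000
  top 8b → 0x57 → sub [RR]
  [23:20] rd=9 = x
  [19:16] rs=14 = u

u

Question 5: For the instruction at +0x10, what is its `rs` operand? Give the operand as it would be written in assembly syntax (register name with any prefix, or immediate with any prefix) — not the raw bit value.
off 0x10: read 00 00 e9 9d as little → 0x9de90000
  opcode bits[31:24]=0x9d: load/RR
  rd: (w>>20)&0xf=0xe → u
  rs: (w>>16)&0xf=0x9 → x

x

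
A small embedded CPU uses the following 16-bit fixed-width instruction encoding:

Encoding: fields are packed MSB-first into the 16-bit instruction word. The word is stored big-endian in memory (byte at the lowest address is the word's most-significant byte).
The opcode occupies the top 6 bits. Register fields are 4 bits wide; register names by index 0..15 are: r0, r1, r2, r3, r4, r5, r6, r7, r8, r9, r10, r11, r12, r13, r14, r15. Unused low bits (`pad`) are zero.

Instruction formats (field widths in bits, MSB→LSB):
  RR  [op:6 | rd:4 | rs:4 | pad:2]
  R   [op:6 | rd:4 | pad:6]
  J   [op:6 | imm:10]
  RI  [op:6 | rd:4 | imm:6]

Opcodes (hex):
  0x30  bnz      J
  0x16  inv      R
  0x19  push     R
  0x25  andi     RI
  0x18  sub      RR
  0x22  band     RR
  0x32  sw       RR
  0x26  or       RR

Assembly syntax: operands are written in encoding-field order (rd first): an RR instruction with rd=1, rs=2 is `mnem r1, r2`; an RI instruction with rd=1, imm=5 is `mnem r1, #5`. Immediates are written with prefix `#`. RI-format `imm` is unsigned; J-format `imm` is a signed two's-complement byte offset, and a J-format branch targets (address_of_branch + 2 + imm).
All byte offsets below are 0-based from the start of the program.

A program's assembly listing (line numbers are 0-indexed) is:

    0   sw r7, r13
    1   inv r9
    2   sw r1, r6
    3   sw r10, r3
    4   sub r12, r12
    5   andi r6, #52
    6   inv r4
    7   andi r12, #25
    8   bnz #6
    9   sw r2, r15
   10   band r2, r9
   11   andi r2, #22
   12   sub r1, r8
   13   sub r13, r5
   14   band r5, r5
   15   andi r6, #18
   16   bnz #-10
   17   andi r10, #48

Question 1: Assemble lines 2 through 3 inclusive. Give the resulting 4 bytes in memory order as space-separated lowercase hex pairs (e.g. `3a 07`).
c8 58 ca 8c

L2: sw op=0x32:6|rd=1:4|rs=6:4|pad=0:2 ⇒ 0xc858 ⇒ big c8 58
L3: sw op=0x32:6|rd=10:4|rs=3:4|pad=0:2 ⇒ 0xca8c ⇒ big ca 8c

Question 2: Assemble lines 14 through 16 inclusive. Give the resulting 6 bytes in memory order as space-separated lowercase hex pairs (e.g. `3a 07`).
89 54 95 92 c3 f6

14. band fields op=0x22:6|rd=5:4|rs=5:4|pad=0:2 → word 8954h → 89 54
15. andi fields op=0x25:6|rd=6:4|imm=18:6 → word 9592h → 95 92
16. bnz fields op=0x30:6|imm=-10:10 → word c3f6h → c3 f6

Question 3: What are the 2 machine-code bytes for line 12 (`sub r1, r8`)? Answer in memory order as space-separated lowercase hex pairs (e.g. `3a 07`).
60 60

L12: sub op=0x18:6|rd=1:4|rs=8:4|pad=0:2 ⇒ 0x6060 ⇒ big 60 60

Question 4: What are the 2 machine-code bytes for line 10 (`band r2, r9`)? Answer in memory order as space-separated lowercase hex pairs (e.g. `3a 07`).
88 a4

line 10 (band): pack op=0x22:6|rd=2:4|rs=9:4|pad=0:2 = 0x88a4; big→ 88 a4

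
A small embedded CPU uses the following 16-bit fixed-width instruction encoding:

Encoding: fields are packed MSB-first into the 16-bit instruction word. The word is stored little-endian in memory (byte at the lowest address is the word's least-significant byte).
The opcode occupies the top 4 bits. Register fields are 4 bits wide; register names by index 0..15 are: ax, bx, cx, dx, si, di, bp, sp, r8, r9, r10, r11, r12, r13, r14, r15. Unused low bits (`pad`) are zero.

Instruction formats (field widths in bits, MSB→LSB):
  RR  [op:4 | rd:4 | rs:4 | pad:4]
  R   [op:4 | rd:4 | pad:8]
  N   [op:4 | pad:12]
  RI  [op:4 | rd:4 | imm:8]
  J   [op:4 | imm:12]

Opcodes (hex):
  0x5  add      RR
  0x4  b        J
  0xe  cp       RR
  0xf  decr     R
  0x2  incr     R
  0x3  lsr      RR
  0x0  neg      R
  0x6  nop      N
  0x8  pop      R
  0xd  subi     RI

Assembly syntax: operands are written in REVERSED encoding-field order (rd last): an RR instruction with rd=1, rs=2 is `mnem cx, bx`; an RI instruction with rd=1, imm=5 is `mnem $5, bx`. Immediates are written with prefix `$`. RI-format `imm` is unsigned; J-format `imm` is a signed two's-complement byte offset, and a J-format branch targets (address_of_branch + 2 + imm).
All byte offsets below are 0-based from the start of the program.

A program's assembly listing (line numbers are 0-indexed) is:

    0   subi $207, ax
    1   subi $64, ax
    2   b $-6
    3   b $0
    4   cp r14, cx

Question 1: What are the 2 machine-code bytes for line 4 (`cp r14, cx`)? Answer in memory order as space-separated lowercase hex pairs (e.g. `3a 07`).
L4: cp op=0xe:4|rd=2:4|rs=14:4|pad=0:4 ⇒ 0xe2e0 ⇒ little e0 e2

e0 e2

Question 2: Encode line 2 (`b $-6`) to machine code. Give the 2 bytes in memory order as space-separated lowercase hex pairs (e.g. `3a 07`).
L2: b op=0x4:4|imm=-6:12 ⇒ 0x4ffa ⇒ little fa 4f

fa 4f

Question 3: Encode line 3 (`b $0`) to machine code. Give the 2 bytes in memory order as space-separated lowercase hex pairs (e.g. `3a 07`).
00 40

L3: b op=0x4:4|imm=0:12 ⇒ 0x4000 ⇒ little 00 40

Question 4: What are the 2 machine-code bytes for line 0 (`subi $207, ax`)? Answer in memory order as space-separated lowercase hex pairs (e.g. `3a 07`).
0. subi fields op=0xd:4|rd=0:4|imm=207:8 → word d0cfh → cf d0

cf d0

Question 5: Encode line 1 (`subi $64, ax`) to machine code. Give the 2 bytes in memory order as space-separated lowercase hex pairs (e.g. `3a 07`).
line 1 (subi): pack op=0xd:4|rd=0:4|imm=64:8 = 0xd040; little→ 40 d0

40 d0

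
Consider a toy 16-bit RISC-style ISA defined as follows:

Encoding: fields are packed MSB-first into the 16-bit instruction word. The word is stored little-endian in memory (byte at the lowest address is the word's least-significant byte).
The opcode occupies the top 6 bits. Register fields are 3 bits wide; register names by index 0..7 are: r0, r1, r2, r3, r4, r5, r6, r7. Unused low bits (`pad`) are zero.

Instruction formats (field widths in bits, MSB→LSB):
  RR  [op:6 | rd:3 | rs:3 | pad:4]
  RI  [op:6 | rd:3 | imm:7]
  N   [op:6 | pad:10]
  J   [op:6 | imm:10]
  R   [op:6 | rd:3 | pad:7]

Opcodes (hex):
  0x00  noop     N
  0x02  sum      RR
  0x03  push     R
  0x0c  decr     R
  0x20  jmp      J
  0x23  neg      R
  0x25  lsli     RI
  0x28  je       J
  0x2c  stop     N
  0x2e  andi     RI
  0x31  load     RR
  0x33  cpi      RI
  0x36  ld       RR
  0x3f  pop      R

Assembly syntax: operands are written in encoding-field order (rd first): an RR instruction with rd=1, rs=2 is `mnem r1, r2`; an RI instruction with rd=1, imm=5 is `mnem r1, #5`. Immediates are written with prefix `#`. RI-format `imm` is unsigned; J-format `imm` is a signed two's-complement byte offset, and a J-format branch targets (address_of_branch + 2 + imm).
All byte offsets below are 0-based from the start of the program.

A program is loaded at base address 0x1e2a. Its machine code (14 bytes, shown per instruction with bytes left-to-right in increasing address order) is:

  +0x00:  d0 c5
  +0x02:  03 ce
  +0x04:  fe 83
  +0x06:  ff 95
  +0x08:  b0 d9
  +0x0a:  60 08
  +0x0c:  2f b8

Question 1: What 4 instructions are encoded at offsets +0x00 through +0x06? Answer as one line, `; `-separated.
load r3, r5; cpi r4, #3; jmp #-2; lsli r3, #127

off 0x00: read d0 c5 as little → 0xc5d0
  top 6b → 0x31 → load [RR]
  rd: (w>>7)&0x7=0x3 → r3
  rs: (w>>4)&0x7=0x5 → r5
off 0x02: read 03 ce as little → 0xce03
  top 6b → 0x33 → cpi [RI]
  rd: (w>>7)&0x7=0x4 → r4
  imm: (w>>0)&0x7f=0x3 → #3
off 0x04: read fe 83 as little → 0x83fe
  top 6b → 0x20 → jmp [J]
  imm: (w>>0)&0x3ff=0x3fe (s10→-2) → #-2
off 0x06: read ff 95 as little → 0x95ff
  top 6b → 0x25 → lsli [RI]
  rd: (w>>7)&0x7=0x3 → r3
  imm: (w>>0)&0x7f=0x7f → #127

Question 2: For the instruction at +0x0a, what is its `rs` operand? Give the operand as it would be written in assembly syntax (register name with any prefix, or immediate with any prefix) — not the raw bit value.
r6

off 0x0a: read 60 08 as little → 0x0860
  top 6b → 0x2 → sum [RR]
  rd@[9:7]=0x0 ⇒ r0
  rs@[6:4]=0x6 ⇒ r6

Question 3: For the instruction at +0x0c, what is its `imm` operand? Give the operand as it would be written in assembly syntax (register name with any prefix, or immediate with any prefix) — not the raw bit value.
[0c] 2f b8 → 0xb82f
  top 6b → 0x2e → andi [RI]
  rd@[9:7]=0x0 ⇒ r0
  imm@[6:0]=0x2f ⇒ #47

#47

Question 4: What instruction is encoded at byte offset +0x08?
@+08  little-endian(b0 d9) = 0xd9b0
  opcode bits[15:10]=0x36: ld/RR
  rd: (w>>7)&0x7=0x3 → r3
  rs: (w>>4)&0x7=0x3 → r3

ld r3, r3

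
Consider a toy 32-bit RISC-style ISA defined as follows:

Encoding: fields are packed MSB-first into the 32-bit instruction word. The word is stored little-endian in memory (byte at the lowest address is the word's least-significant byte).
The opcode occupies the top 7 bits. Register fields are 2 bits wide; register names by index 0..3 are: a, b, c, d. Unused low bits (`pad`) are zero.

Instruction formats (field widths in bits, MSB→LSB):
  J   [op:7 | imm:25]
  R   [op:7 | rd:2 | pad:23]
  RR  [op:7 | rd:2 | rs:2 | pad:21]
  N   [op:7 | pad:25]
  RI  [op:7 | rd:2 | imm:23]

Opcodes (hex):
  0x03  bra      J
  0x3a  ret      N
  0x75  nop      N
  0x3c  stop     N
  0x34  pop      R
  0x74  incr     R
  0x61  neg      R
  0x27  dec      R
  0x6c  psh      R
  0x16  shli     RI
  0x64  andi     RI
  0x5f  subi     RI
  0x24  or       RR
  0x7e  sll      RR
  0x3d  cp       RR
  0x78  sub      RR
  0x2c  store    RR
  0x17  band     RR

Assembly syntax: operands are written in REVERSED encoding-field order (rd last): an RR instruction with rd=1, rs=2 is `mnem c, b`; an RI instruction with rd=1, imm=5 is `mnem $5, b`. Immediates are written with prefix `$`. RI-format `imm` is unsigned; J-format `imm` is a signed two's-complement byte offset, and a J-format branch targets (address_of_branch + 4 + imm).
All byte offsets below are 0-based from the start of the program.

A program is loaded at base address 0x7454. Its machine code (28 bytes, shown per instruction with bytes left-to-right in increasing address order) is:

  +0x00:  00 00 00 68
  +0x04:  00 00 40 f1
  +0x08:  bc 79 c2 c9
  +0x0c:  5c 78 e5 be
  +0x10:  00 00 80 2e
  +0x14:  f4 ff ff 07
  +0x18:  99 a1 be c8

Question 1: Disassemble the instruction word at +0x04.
sub c, c

@+04  little-endian(00 00 40 f1) = 0xf1400000
  op=0xf1400000>>25=0x78 ⇒ sub (RR)
  rd: (w>>23)&0x3=0x2 → c
  rs: (w>>21)&0x3=0x2 → c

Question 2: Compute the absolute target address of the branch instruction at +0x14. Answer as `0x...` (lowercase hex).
@+14  little-endian(f4 ff ff 07) = 0x07fffff4
  opcode bits[31:25]=0x3: bra/J
  imm: (w>>0)&0x1ffffff=0x1fffff4 (s25→-12) → $-12
  target = base 0x7454 + off 0x14 + 4 + imm -12 = 0x7460

0x7460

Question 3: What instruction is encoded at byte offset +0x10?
band a, b

off 0x10: read 00 00 80 2e as little → 0x2e800000
  opcode bits[31:25]=0x17: band/RR
  [24:23] rd=1 = b
  [22:21] rs=0 = a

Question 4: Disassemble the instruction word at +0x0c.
subi $6649948, b

off 0x0c: read 5c 78 e5 be as little → 0xbee5785c
  opcode bits[31:25]=0x5f: subi/RI
  [24:23] rd=1 = b
  [22:0] imm=6649948 = $6649948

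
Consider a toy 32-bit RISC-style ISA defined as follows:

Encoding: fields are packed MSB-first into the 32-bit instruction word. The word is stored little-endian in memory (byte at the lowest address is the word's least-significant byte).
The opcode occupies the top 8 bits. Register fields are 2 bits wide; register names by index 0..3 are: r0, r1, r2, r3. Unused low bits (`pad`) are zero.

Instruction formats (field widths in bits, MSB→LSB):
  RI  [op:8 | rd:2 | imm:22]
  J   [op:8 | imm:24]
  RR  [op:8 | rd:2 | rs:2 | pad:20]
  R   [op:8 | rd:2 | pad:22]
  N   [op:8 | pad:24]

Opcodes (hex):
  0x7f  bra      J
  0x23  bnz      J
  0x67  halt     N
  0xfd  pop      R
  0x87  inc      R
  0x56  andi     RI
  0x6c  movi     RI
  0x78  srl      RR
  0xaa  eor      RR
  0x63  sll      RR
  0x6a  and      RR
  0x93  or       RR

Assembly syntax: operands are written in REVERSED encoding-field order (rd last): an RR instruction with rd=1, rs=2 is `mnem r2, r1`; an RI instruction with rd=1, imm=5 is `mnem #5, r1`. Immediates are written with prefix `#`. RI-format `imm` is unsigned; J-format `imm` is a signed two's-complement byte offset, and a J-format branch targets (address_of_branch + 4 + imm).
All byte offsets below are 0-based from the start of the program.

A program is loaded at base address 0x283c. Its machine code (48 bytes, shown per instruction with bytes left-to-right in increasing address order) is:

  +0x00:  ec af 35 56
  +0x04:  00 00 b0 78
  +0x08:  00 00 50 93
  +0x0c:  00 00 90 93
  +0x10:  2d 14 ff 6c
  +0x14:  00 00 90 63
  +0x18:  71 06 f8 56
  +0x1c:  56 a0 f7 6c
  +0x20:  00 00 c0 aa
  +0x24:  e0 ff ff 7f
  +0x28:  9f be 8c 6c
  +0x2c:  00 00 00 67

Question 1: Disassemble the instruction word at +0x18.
andi #3671665, r3

+0x18: 71 06 f8 56 ⇒ word 0x56f80671 (little)
  opcode bits[31:24]=0x56: andi/RI
  [23:22] rd=3 = r3
  [21:0] imm=3671665 = #3671665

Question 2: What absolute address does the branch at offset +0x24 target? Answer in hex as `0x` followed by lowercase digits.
0x2844

+0x24: e0 ff ff 7f ⇒ word 0x7fffffe0 (little)
  top 8b → 0x7f → bra [J]
  [23:0] imm=16777184 (s24→-32) = #-32
  target = base 0x283c + off 0x24 + 4 + imm -32 = 0x2844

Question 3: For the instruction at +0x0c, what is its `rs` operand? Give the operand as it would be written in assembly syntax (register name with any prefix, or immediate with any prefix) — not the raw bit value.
[0c] 00 00 90 93 → 0x93900000
  top 8b → 0x93 → or [RR]
  rd@[23:22]=0x2 ⇒ r2
  rs@[21:20]=0x1 ⇒ r1

r1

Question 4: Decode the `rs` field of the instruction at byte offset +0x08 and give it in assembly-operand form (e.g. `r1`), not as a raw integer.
r1

+0x08: 00 00 50 93 ⇒ word 0x93500000 (little)
  opcode bits[31:24]=0x93: or/RR
  rd: (w>>22)&0x3=0x1 → r1
  rs: (w>>20)&0x3=0x1 → r1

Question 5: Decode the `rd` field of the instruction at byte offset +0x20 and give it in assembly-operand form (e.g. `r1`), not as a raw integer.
r3

[20] 00 00 c0 aa → 0xaac00000
  opcode bits[31:24]=0xaa: eor/RR
  rd@[23:22]=0x3 ⇒ r3
  rs@[21:20]=0x0 ⇒ r0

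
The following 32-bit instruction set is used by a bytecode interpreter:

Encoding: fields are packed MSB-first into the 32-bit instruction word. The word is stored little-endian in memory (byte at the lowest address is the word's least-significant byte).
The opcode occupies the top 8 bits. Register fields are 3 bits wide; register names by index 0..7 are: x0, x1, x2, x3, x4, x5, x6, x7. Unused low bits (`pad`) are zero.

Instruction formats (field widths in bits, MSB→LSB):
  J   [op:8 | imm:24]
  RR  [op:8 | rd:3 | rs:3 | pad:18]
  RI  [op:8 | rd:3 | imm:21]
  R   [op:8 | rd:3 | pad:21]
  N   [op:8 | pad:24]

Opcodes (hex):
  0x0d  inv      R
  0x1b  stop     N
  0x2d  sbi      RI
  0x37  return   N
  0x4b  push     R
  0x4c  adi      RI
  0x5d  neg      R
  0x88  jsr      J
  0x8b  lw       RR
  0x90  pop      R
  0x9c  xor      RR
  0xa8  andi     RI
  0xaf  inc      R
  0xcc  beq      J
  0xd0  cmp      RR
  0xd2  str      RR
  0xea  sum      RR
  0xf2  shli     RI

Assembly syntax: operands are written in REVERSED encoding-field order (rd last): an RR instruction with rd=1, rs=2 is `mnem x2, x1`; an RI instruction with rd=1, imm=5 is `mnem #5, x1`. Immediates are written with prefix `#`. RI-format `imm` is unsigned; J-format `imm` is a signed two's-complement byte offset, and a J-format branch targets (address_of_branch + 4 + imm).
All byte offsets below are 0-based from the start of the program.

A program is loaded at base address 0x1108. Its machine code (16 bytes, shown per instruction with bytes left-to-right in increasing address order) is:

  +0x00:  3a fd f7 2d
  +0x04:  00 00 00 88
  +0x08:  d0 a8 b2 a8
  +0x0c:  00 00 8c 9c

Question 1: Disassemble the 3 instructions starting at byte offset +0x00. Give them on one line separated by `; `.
[00] 3a fd f7 2d → 0x2df7fd3a
  opcode bits[31:24]=0x2d: sbi/RI
  rd@[23:21]=0x7 ⇒ x7
  imm@[20:0]=0x17fd3a ⇒ #1572154
[04] 00 00 00 88 → 0x88000000
  opcode bits[31:24]=0x88: jsr/J
  imm@[23:0]=0x0 ⇒ #0
[08] d0 a8 b2 a8 → 0xa8b2a8d0
  opcode bits[31:24]=0xa8: andi/RI
  rd@[23:21]=0x5 ⇒ x5
  imm@[20:0]=0x12a8d0 ⇒ #1222864

sbi #1572154, x7; jsr #0; andi #1222864, x5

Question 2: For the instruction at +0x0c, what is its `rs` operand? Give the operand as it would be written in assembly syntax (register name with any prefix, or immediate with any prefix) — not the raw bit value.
[0c] 00 00 8c 9c → 0x9c8c0000
  op=0x9c8c0000>>24=0x9c ⇒ xor (RR)
  rd: (w>>21)&0x7=0x4 → x4
  rs: (w>>18)&0x7=0x3 → x3

x3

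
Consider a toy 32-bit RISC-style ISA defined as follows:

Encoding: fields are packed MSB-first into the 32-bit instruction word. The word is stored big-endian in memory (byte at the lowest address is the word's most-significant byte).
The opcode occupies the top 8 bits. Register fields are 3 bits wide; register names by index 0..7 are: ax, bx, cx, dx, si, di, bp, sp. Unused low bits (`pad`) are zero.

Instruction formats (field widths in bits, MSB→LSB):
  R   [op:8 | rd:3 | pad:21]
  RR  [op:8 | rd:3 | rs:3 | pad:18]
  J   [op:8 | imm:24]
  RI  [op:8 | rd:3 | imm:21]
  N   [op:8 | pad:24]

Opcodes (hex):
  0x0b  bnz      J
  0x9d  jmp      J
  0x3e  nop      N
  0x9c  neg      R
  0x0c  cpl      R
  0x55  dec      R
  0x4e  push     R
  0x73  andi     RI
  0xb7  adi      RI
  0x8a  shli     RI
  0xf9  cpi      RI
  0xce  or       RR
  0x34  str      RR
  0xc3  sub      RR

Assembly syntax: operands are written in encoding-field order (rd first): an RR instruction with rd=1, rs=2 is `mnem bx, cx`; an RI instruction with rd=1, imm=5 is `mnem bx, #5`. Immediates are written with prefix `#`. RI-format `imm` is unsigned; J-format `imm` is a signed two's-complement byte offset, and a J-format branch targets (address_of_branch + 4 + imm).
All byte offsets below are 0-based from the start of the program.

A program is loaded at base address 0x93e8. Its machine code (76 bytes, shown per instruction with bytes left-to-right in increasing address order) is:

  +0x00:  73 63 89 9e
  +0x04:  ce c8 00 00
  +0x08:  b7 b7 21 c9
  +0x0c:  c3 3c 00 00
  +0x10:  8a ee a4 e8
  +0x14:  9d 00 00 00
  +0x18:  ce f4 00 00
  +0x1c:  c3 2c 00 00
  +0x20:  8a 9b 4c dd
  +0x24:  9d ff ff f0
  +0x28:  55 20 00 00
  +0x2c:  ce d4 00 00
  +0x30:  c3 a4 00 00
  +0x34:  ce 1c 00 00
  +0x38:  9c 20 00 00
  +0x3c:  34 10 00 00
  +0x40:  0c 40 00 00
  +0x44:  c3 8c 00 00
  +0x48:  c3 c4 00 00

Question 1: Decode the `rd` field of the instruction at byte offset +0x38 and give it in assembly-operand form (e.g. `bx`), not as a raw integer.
bx

+0x38: 9c 20 00 00 ⇒ word 0x9c200000 (big)
  opcode bits[31:24]=0x9c: neg/R
  rd@[23:21]=0x1 ⇒ bx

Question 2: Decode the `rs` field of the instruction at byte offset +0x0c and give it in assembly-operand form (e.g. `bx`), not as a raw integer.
@+0c  big-endian(c3 3c 00 00) = 0xc33c0000
  op=0xc33c0000>>24=0xc3 ⇒ sub (RR)
  rd@[23:21]=0x1 ⇒ bx
  rs@[20:18]=0x7 ⇒ sp

sp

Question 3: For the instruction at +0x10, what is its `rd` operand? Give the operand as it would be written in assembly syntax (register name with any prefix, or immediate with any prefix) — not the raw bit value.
[10] 8a ee a4 e8 → 0x8aeea4e8
  op=0x8aeea4e8>>24=0x8a ⇒ shli (RI)
  rd: (w>>21)&0x7=0x7 → sp
  imm: (w>>0)&0x1fffff=0xea4e8 → #959720

sp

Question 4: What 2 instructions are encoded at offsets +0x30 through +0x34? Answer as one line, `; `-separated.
off 0x30: read c3 a4 00 00 as big → 0xc3a40000
  op=0xc3a40000>>24=0xc3 ⇒ sub (RR)
  [23:21] rd=5 = di
  [20:18] rs=1 = bx
off 0x34: read ce 1c 00 00 as big → 0xce1c0000
  op=0xce1c0000>>24=0xce ⇒ or (RR)
  [23:21] rd=0 = ax
  [20:18] rs=7 = sp

sub di, bx; or ax, sp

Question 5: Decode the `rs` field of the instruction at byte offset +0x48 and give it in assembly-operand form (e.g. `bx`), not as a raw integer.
[48] c3 c4 00 00 → 0xc3c40000
  op=0xc3c40000>>24=0xc3 ⇒ sub (RR)
  rd@[23:21]=0x6 ⇒ bp
  rs@[20:18]=0x1 ⇒ bx

bx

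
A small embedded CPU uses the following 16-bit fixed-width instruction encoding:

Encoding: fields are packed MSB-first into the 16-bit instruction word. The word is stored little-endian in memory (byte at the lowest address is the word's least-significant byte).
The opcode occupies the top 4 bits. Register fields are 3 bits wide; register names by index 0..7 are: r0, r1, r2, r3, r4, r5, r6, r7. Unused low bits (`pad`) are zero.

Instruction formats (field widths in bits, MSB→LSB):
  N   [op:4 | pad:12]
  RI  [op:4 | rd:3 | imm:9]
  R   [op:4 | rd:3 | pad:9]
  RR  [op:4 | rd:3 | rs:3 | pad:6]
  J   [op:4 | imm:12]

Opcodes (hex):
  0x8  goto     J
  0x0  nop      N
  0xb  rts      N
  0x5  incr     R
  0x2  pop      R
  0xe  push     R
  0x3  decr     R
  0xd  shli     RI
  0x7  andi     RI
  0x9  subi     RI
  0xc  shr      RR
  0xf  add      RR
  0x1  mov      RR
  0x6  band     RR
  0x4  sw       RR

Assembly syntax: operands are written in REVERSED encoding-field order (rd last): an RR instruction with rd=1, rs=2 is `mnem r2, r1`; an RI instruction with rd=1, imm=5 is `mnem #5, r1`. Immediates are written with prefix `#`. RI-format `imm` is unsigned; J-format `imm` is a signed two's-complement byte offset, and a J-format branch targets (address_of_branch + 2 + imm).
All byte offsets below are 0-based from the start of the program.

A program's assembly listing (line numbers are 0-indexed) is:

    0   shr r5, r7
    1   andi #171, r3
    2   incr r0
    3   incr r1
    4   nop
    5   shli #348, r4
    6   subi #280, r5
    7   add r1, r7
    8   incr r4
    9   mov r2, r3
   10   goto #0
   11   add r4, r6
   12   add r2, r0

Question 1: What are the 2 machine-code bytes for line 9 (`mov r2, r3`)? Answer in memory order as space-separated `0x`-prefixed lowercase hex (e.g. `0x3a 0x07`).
0x80 0x16

9. mov fields op=0x1:4|rd=3:3|rs=2:3|pad=0:6 → word 1680h → 80 16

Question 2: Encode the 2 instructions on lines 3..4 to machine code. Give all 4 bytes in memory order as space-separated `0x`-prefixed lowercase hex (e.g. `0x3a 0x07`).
0x00 0x52 0x00 0x00

L3: incr op=0x5:4|rd=1:3|pad=0:9 ⇒ 0x5200 ⇒ little 00 52
L4: nop op=0x0:4|pad=0:12 ⇒ 0x0000 ⇒ little 00 00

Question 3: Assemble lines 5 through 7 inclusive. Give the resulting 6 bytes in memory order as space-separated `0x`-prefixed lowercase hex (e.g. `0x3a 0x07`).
L5: shli op=0xd:4|rd=4:3|imm=348:9 ⇒ 0xd95c ⇒ little 5c d9
L6: subi op=0x9:4|rd=5:3|imm=280:9 ⇒ 0x9b18 ⇒ little 18 9b
L7: add op=0xf:4|rd=7:3|rs=1:3|pad=0:6 ⇒ 0xfe40 ⇒ little 40 fe

0x5c 0xd9 0x18 0x9b 0x40 0xfe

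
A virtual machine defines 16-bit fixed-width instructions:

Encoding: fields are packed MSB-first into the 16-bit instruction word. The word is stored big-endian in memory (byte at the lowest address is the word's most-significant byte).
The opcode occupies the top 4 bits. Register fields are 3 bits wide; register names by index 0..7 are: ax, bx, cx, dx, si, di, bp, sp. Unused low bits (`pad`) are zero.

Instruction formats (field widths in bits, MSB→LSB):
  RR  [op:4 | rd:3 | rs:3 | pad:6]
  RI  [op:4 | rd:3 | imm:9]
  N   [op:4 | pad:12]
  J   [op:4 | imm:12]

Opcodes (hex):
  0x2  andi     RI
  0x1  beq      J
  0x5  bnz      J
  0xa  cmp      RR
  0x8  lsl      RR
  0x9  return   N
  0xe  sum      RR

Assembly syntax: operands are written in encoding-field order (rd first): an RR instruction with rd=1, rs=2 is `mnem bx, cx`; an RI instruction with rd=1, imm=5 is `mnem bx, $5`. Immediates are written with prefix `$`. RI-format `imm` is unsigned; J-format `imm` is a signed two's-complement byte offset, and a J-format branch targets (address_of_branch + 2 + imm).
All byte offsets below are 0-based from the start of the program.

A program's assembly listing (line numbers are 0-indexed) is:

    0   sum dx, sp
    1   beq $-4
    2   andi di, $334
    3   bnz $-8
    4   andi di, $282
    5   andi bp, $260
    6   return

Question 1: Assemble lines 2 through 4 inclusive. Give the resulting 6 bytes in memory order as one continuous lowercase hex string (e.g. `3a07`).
line 2 (andi): pack op=0x2:4|rd=5:3|imm=334:9 = 0x2b4e; big→ 2b 4e
line 3 (bnz): pack op=0x5:4|imm=-8:12 = 0x5ff8; big→ 5f f8
line 4 (andi): pack op=0x2:4|rd=5:3|imm=282:9 = 0x2b1a; big→ 2b 1a

2b4e5ff82b1a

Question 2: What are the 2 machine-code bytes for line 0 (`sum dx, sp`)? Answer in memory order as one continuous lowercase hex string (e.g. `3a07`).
e7c0

line 0 (sum): pack op=0xe:4|rd=3:3|rs=7:3|pad=0:6 = 0xe7c0; big→ e7 c0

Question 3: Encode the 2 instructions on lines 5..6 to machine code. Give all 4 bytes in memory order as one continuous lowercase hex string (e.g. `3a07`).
2d049000

5. andi fields op=0x2:4|rd=6:3|imm=260:9 → word 2d04h → 2d 04
6. return fields op=0x9:4|pad=0:12 → word 9000h → 90 00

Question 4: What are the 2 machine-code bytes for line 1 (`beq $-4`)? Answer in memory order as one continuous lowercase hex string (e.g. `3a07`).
1ffc

L1: beq op=0x1:4|imm=-4:12 ⇒ 0x1ffc ⇒ big 1f fc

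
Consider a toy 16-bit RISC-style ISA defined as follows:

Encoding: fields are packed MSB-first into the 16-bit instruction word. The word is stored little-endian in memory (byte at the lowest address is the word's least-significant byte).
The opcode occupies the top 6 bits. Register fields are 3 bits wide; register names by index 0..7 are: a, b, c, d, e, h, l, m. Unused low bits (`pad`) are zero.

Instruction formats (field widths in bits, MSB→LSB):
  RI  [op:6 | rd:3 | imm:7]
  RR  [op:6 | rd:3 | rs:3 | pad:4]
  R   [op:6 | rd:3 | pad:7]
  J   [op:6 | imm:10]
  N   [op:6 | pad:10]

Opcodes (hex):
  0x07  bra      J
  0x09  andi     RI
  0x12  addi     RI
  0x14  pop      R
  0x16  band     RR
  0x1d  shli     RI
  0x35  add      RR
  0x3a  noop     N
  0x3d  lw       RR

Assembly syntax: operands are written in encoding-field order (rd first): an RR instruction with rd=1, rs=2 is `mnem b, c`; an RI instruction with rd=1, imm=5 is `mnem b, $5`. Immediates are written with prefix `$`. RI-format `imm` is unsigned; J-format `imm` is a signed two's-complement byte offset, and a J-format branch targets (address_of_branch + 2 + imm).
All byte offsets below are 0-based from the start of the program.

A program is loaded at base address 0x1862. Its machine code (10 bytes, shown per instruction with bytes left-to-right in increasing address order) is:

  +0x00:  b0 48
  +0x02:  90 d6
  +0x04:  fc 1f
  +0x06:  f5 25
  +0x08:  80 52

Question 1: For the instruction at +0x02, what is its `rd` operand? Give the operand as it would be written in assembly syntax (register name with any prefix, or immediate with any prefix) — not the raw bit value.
h

[02] 90 d6 → 0xd690
  top 6b → 0x35 → add [RR]
  rd: (w>>7)&0x7=0x5 → h
  rs: (w>>4)&0x7=0x1 → b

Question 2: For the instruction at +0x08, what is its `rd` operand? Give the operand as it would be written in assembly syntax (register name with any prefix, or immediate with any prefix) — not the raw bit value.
off 0x08: read 80 52 as little → 0x5280
  op=0x5280>>10=0x14 ⇒ pop (R)
  [9:7] rd=5 = h

h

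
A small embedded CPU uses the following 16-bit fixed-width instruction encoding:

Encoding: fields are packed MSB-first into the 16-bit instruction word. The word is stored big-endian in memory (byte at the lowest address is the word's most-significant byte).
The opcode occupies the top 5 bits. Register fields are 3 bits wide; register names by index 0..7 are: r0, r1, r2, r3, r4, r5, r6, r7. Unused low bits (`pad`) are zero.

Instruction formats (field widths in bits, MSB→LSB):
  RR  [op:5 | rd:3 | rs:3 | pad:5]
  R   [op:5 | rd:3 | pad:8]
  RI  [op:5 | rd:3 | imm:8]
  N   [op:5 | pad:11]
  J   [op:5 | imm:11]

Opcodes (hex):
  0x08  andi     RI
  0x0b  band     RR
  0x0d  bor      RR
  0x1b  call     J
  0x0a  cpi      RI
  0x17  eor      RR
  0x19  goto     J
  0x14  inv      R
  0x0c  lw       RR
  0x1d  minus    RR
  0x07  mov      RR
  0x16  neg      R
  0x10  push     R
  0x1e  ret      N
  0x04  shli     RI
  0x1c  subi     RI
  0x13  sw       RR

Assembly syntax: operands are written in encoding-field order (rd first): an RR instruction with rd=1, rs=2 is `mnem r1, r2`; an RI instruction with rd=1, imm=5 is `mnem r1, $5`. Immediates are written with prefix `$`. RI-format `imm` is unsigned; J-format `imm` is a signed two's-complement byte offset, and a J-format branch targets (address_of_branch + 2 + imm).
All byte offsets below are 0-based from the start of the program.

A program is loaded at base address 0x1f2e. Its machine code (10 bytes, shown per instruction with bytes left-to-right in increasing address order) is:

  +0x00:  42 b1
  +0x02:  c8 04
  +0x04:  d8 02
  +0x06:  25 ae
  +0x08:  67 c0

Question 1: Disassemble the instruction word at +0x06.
@+06  big-endian(25 ae) = 0x25ae
  op=0x25ae>>11=0x4 ⇒ shli (RI)
  rd: (w>>8)&0x7=0x5 → r5
  imm: (w>>0)&0xff=0xae → $174

shli r5, $174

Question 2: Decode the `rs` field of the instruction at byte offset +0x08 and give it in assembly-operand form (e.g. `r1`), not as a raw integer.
+0x08: 67 c0 ⇒ word 0x67c0 (big)
  opcode bits[15:11]=0xc: lw/RR
  rd@[10:8]=0x7 ⇒ r7
  rs@[7:5]=0x6 ⇒ r6

r6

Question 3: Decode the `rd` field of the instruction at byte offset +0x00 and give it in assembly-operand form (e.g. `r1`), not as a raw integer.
@+00  big-endian(42 b1) = 0x42b1
  opcode bits[15:11]=0x8: andi/RI
  rd: (w>>8)&0x7=0x2 → r2
  imm: (w>>0)&0xff=0xb1 → $177

r2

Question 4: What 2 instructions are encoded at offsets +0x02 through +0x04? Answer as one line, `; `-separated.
[02] c8 04 → 0xc804
  top 5b → 0x19 → goto [J]
  imm: (w>>0)&0x7ff=0x4 → $4
[04] d8 02 → 0xd802
  top 5b → 0x1b → call [J]
  imm: (w>>0)&0x7ff=0x2 → $2

goto $4; call $2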